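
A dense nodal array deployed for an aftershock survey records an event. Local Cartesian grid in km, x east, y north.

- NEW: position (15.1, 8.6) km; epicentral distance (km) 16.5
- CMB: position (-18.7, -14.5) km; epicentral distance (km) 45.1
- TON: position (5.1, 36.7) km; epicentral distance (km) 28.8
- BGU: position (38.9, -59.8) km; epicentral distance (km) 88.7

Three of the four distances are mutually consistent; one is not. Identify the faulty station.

TON

Solve using three stations at a time. Using NEW, CMB, BGU (subtract circle equations pairwise → linear system) gives (x, y) ≈ (6.6, 22.8).
Distances from that point to each station vs reported:
  NEW: calculated 16.6 vs reported 16.5 → residual 0.1 km
  CMB: calculated 45.1 vs reported 45.1 → residual 0.0 km
  TON: calculated 13.9 vs reported 28.8 → residual 14.9 km
  BGU: calculated 88.7 vs reported 88.7 → residual 0.0 km
NEW, CMB, BGU are mutually consistent (residuals ≈ 0); TON is off by 14.9 km.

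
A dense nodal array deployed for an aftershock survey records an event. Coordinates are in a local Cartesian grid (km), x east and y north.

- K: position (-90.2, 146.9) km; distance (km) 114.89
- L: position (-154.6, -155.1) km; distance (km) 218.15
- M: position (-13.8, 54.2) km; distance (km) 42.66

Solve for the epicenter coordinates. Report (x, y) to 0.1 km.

-53.3 km east, 38.1 km north

Circle about each station: (x + 90.2)² + (y − 146.9)² = 114.89²; (x + 154.6)² + (y + 155.1)² = 218.15²; (x + 13.8)² + (y − 54.2)² = 42.66².
Subtracting the K equation from the L and M equations removes the quadratic terms:
-128.8 x − 604.0 y = -16148.19
152.8 x − 185.4 y = -15207.73
Solving the 2×2 system: x ≈ -53.3, y ≈ 38.1 km.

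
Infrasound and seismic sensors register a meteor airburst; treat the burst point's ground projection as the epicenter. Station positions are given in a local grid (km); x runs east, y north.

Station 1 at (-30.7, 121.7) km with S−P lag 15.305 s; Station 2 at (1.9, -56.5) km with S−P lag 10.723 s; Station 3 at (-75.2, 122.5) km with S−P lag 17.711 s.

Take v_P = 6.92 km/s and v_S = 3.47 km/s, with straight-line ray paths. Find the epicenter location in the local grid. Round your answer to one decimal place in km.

x ≈ -11.6 km, y ≈ 16.9 km

Distance from S−P lag: d = Δt · v_P v_S / (v_P − v_S) = Δt · (6.92·3.47)/(6.92−3.47) ≈ 6.9601·Δt.
So d_Station 1 = 106.52, d_Station 2 = 74.63, d_Station 3 = 123.27 km.
Circle about each station: (x + 30.7)² + (y − 121.7)² = 106.52²; (x − 1.9)² + (y + 56.5)² = 74.63²; (x + 75.2)² + (y − 122.5)² = 123.27².
Subtracting the Station 1 equation from the Station 2 and Station 3 equations removes the quadratic terms:
65.2 x − 356.4 y = -6780.65
-89.0 x + 1.6 y = 1058.93
Solving the 2×2 system: x ≈ -11.6, y ≈ 16.9 km.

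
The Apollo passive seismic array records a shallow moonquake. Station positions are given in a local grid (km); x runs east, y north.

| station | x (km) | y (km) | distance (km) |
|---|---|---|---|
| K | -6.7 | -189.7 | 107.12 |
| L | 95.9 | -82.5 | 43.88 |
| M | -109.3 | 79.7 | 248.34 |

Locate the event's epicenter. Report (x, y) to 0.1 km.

Circle about each station: (x + 6.7)² + (y + 189.7)² = 107.12²; (x − 95.9)² + (y + 82.5)² = 43.88²; (x + 109.3)² + (y − 79.7)² = 248.34².
Subtracting the K equation from the L and M equations removes the quadratic terms:
205.2 x + 214.4 y = -10478.68
-205.2 x + 538.8 y = -67930.46
Solving the 2×2 system: x ≈ 57.7, y ≈ -104.1 km.

57.7 km east, -104.1 km north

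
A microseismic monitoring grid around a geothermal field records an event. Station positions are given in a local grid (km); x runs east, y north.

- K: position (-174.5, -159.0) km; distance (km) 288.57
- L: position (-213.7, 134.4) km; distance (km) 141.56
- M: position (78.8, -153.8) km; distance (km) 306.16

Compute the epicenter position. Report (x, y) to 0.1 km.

-74.0 km east, 111.5 km north

Circle about each station: (x + 174.5)² + (y + 159.0)² = 288.57²; (x + 213.7)² + (y − 134.4)² = 141.56²; (x − 78.8)² + (y + 153.8)² = 306.16².
Subtracting pairs of circle equations eliminates x²+y² and gives linear equations (the radical axes):
-78.4 x + 586.8 y = 71233.21
506.6 x + 10.4 y = -36328.67
Solving the 2×2 system: x ≈ -74.0, y ≈ 111.5 km.
Check against K (with the unrounded x, y): √((x + 174.5)²+(y + 159.0)²) = 288.57 ≈ 288.57 km. ✓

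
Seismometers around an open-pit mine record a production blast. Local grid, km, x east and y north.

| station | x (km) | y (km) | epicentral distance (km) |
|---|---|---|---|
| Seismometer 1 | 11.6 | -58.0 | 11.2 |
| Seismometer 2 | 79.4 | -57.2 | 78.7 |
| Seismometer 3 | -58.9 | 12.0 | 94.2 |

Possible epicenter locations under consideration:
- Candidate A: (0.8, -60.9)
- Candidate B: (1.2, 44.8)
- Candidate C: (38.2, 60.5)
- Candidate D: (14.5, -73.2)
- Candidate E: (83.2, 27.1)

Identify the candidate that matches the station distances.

Candidate A

For each candidate, compare |candidate − station| to the reported distance:
Candidate A: residuals Seismometer 1 0.0, Seismometer 2 0.0, Seismometer 3 0.0 → max 0.0 km
Candidate B: residuals Seismometer 1 92.1, Seismometer 2 49.8, Seismometer 3 25.7 → max 92.1 km
Candidate C: residuals Seismometer 1 110.2, Seismometer 2 46.0, Seismometer 3 14.3 → max 110.2 km
Candidate D: residuals Seismometer 1 4.3, Seismometer 2 11.9, Seismometer 3 18.3 → max 18.3 km
Candidate E: residuals Seismometer 1 100.0, Seismometer 2 5.7, Seismometer 3 48.7 → max 100.0 km
Only Candidate A has all residuals ≈ 0.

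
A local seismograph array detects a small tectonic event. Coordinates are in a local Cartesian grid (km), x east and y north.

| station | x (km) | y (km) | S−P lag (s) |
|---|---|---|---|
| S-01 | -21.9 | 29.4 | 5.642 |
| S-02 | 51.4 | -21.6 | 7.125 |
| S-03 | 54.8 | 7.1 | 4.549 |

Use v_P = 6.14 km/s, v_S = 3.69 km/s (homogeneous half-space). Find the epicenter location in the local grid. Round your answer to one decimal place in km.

Distance from S−P lag: d = Δt · v_P v_S / (v_P − v_S) = Δt · (6.14·3.69)/(6.14−3.69) ≈ 9.2476·Δt.
So d_S-01 = 52.17, d_S-02 = 65.89, d_S-03 = 42.07 km.
Circle about each station: (x + 21.9)² + (y − 29.4)² = 52.17²; (x − 51.4)² + (y + 21.6)² = 65.89²; (x − 54.8)² + (y − 7.1)² = 42.07².
Subtracting pairs of circle equations eliminates x²+y² and gives linear equations (the radical axes):
146.6 x − 102.0 y = 144.77
153.4 x − 44.6 y = 2661.30
Solving the 2×2 system: x ≈ 29.1, y ≈ 40.4 km.

29.1 km east, 40.4 km north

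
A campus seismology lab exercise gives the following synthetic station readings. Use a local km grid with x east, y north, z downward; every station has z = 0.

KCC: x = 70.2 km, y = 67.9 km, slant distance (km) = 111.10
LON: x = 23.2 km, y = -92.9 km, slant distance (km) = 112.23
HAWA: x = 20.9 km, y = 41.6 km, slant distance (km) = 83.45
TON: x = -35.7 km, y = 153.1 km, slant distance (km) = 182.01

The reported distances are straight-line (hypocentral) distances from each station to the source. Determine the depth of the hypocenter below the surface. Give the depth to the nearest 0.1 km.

Each station gives a sphere (x−x_i)² + (y−y_i)² + z² = d_i² (stations at z=0).
Subtracting the KCC sphere from LON and HAWA: z² cancels, leaving linear equations in x and y:
-94.0 x − 321.6 y = -622.16
-98.6 x − 52.6 y = -1991.77
Solving: x ≈ 22.710, y ≈ -4.703 km (keep extra digits for the depth step; rounded: 22.7, -4.7).
Then from the KCC sphere: z² = 111.10² − (x − 70.2)² − (y − 67.9)² with x = 22.710, y = -4.703, so z ≈ 69.403 ≈ 69.4 km.

z ≈ 69.4 km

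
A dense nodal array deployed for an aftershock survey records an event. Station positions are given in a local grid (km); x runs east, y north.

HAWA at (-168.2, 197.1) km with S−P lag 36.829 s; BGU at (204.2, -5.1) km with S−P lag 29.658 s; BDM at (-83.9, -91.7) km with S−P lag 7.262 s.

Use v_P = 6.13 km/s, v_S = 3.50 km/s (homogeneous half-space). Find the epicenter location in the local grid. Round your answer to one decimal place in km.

Distance from S−P lag: d = Δt · v_P v_S / (v_P − v_S) = Δt · (6.13·3.50)/(6.13−3.50) ≈ 8.1578·Δt.
So d_HAWA = 300.44, d_BGU = 241.94, d_BDM = 59.24 km.
Circle about each station: (x + 168.2)² + (y − 197.1)² = 300.44²; (x − 204.2)² + (y + 5.1)² = 241.94²; (x + 83.9)² + (y + 91.7)² = 59.24².
Subtracting pairs of circle equations eliminates x²+y² and gives linear equations (the radical axes):
744.8 x − 404.4 y = 6313.23
168.6 x − 577.6 y = 35063.27
Solving the 2×2 system: x ≈ -29.1, y ≈ -69.2 km.
Check against HAWA (with the unrounded x, y): √((x + 168.2)²+(y − 197.1)²) = 300.44 ≈ 300.44 km. ✓

(-29.1, -69.2)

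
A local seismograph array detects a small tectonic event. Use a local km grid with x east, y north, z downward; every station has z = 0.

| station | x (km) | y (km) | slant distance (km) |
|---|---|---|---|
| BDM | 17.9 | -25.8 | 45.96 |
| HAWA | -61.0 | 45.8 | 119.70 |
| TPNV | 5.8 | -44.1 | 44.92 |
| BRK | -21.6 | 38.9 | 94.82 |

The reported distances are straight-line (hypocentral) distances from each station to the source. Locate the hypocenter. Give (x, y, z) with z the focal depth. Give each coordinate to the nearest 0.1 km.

Each station gives a sphere (x−x_i)² + (y−y_i)² + z² = d_i² (stations at z=0).
Subtracting the BDM sphere from HAWA and TPNV: z² cancels, leaving linear equations in x and y:
-157.8 x + 143.2 y = -7383.18
-24.2 x − 36.6 y = 1086.92
Solving: x ≈ 12.399, y ≈ -37.895 km (keep extra digits for the depth step; rounded: 12.4, -37.9).
Then from the BDM sphere: z² = 45.96² − (x − 17.9)² − (y + 25.8)² with x = 12.399, y = -37.895, so z ≈ 43.997 ≈ 44.0 km.

(12.4, -37.9, 44.0)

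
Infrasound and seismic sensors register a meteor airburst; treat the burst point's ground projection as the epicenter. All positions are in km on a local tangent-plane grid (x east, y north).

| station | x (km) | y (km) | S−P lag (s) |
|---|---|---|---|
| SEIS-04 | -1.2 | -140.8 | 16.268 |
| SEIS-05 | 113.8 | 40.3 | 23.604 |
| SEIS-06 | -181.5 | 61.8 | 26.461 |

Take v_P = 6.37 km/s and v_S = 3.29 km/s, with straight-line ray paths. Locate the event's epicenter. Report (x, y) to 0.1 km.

Distance from S−P lag: d = Δt · v_P v_S / (v_P − v_S) = Δt · (6.37·3.29)/(6.37−3.29) ≈ 6.8043·Δt.
So d_SEIS-04 = 110.69, d_SEIS-05 = 160.61, d_SEIS-06 = 180.05 km.
Circle about each station: (x + 1.2)² + (y + 140.8)² = 110.69²; (x − 113.8)² + (y − 40.3)² = 160.61²; (x + 181.5)² + (y − 61.8)² = 180.05².
Subtracting pairs of circle equations eliminates x²+y² and gives linear equations (the radical axes):
230.0 x + 362.2 y = -18794.85
-360.6 x + 405.2 y = -3230.32
Solving the 2×2 system: x ≈ -28.8, y ≈ -33.6 km.

x ≈ -28.8 km, y ≈ -33.6 km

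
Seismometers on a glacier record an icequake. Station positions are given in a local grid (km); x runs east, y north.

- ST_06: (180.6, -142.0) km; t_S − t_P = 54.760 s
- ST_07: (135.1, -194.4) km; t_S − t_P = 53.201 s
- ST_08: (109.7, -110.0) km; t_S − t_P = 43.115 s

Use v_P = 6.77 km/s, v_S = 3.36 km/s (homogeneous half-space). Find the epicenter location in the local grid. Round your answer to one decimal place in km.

x ≈ -145.1 km, y ≈ 23.4 km

Distance from S−P lag: d = Δt · v_P v_S / (v_P − v_S) = Δt · (6.77·3.36)/(6.77−3.36) ≈ 6.6707·Δt.
So d_ST_06 = 365.29, d_ST_07 = 354.89, d_ST_08 = 287.61 km.
Circle about each station: (x − 180.6)² + (y + 142.0)² = 365.29²; (x − 135.1)² + (y + 194.4)² = 354.89²; (x − 109.7)² + (y + 110.0)² = 287.61².
Subtracting the ST_06 equation from the ST_07 and ST_08 equations removes the quadratic terms:
-91.0 x − 104.8 y = 10752.88
-141.8 x + 64.0 y = 22071.00
Solving the 2×2 system: x ≈ -145.1, y ≈ 23.4 km.
Check against ST_06 (with the unrounded x, y): √((x − 180.6)²+(y + 142.0)²) = 365.28 ≈ 365.29 km. ✓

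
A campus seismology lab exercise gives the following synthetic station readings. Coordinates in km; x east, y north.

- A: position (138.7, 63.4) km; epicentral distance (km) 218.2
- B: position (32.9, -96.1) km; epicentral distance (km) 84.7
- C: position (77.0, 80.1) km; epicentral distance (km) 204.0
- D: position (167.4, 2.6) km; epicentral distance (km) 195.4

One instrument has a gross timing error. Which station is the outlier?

B

Solve using three stations at a time. Using A, C, D (subtract circle equations pairwise → linear system) gives (x, y) ≈ (9.4, -112.3).
Distances from that point to each station vs reported:
  A: calculated 218.2 vs reported 218.2 → residual 0.0 km
  B: calculated 28.5 vs reported 84.7 → residual 56.2 km
  C: calculated 204.0 vs reported 204.0 → residual 0.0 km
  D: calculated 195.4 vs reported 195.4 → residual 0.0 km
A, C, D are mutually consistent (residuals ≈ 0); B is off by 56.2 km.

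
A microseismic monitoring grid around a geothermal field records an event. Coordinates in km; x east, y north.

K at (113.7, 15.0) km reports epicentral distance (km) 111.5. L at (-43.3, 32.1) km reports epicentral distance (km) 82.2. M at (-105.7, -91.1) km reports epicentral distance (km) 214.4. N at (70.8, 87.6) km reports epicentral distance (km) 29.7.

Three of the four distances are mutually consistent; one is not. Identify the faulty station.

Solve using three stations at a time. Using K, L, M (subtract circle equations pairwise → linear system) gives (x, y) ≈ (23.3, 80.1).
Distances from that point to each station vs reported:
  K: calculated 111.4 vs reported 111.5 → residual 0.1 km
  L: calculated 82.1 vs reported 82.2 → residual 0.1 km
  M: calculated 214.4 vs reported 214.4 → residual 0.0 km
  N: calculated 48.1 vs reported 29.7 → residual 18.4 km
K, L, M are mutually consistent (residuals ≈ 0); N is off by 18.4 km.

N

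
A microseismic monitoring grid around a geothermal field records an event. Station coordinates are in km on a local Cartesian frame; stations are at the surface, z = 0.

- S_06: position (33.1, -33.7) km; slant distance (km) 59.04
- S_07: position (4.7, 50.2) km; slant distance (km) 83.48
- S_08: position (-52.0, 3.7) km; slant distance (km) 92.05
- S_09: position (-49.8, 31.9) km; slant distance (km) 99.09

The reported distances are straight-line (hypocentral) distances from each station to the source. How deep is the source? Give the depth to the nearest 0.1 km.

53.5 km

Each station gives a sphere (x−x_i)² + (y−y_i)² + z² = d_i² (stations at z=0).
Subtracting the S_06 sphere from S_07 and S_08: z² cancels, leaving linear equations in x and y:
-56.8 x + 167.8 y = -3172.36
-170.2 x + 74.8 y = -4501.09
Solving: x ≈ 21.307, y ≈ -11.693 km (keep extra digits for the depth step; rounded: 21.3, -11.7).
Then from the S_06 sphere: z² = 59.04² − (x − 33.1)² − (y + 33.7)² with x = 21.307, y = -11.693, so z ≈ 53.501 ≈ 53.5 km.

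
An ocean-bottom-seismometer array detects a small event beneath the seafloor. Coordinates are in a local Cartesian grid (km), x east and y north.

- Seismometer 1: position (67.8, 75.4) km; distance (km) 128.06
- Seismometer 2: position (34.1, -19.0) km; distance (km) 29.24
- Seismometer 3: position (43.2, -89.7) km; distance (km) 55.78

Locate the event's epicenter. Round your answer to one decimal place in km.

Circle about each station: (x − 67.8)² + (y − 75.4)² = 128.06²; (x − 34.1)² + (y + 19.0)² = 29.24²; (x − 43.2)² + (y + 89.7)² = 55.78².
Subtracting pairs of circle equations eliminates x²+y² and gives linear equations (the radical axes):
-67.4 x − 188.8 y = 6786.20
-49.2 x − 330.2 y = 12918.29
Solving the 2×2 system: x ≈ 15.3, y ≈ -41.4 km.
Check against Seismometer 1 (with the unrounded x, y): √((x − 67.8)²+(y − 75.4)²) = 128.06 ≈ 128.06 km. ✓

x ≈ 15.3 km, y ≈ -41.4 km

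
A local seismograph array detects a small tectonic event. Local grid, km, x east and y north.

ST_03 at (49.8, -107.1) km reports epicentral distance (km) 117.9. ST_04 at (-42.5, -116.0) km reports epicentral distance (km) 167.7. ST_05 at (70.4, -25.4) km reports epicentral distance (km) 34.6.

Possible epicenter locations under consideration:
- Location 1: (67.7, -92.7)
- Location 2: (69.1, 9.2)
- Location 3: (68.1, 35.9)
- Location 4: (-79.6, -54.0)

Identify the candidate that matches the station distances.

For each candidate, compare |candidate − station| to the reported distance:
Location 1: residuals ST_03 94.9, ST_04 55.1, ST_05 32.8 → max 94.9 km
Location 2: residuals ST_03 0.0, ST_04 0.0, ST_05 0.0 → max 0.0 km
Location 3: residuals ST_03 26.3, ST_04 20.2, ST_05 26.7 → max 26.7 km
Location 4: residuals ST_03 22.0, ST_04 95.4, ST_05 118.1 → max 118.1 km
Only Location 2 has all residuals ≈ 0.

Location 2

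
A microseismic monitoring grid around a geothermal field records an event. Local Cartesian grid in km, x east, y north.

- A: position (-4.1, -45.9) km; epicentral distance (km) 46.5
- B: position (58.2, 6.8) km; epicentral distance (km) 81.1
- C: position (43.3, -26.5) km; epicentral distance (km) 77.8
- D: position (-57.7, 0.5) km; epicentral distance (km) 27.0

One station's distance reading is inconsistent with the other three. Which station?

Solve using three stations at a time. Using A, C, D (subtract circle equations pairwise → linear system) gives (x, y) ≈ (-32.5, -9.1).
Distances from that point to each station vs reported:
  A: calculated 46.5 vs reported 46.5 → residual 0.0 km
  B: calculated 92.1 vs reported 81.1 → residual 11.0 km
  C: calculated 77.8 vs reported 77.8 → residual 0.0 km
  D: calculated 27.0 vs reported 27.0 → residual 0.0 km
A, C, D are mutually consistent (residuals ≈ 0); B is off by 11.0 km.

B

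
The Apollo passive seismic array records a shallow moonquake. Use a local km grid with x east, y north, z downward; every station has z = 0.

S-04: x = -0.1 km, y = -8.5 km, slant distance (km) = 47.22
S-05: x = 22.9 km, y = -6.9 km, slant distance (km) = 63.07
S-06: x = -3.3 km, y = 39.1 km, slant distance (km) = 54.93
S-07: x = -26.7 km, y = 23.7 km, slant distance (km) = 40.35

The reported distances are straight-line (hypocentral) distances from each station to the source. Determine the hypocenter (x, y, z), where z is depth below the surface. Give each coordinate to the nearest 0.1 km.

Each station gives a sphere (x−x_i)² + (y−y_i)² + z² = d_i² (stations at z=0).
Subtracting the S-04 sphere from S-05 and S-06: z² cancels, leaving linear equations in x and y:
46.0 x + 3.2 y = -1248.34
-6.4 x + 95.2 y = 679.86
Solving: x ≈ -27.506, y ≈ 5.292 km (keep extra digits for the depth step; rounded: -27.5, 5.3).
Then from the S-04 sphere: z² = 47.22² − (x + 0.1)² − (y + 8.5)² with x = -27.506, y = 5.292, so z ≈ 35.895 ≈ 35.9 km.

(-27.5, 5.3, 35.9)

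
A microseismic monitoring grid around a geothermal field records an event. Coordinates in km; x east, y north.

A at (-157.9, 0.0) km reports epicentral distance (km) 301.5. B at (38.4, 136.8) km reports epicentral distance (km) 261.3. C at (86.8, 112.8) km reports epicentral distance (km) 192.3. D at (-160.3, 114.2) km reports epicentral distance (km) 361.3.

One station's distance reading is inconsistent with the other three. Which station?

C

Solve using three stations at a time. Using A, B, D (subtract circle equations pairwise → linear system) gives (x, y) ≈ (122.6, -110.5).
Distances from that point to each station vs reported:
  A: calculated 301.5 vs reported 301.5 → residual 0.0 km
  B: calculated 261.2 vs reported 261.3 → residual 0.1 km
  C: calculated 226.2 vs reported 192.3 → residual 33.9 km
  D: calculated 361.3 vs reported 361.3 → residual 0.0 km
A, B, D are mutually consistent (residuals ≈ 0); C is off by 33.9 km.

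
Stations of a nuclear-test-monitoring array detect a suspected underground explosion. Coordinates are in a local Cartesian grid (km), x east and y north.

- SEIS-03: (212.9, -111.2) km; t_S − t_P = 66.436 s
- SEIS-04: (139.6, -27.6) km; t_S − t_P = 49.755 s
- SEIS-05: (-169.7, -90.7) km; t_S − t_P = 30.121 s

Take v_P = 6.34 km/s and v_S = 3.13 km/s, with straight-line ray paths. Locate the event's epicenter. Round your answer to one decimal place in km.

x ≈ -143.1 km, y ≈ 93.6 km

Distance from S−P lag: d = Δt · v_P v_S / (v_P − v_S) = Δt · (6.34·3.13)/(6.34−3.13) ≈ 6.1820·Δt.
So d_SEIS-03 = 410.71, d_SEIS-04 = 307.59, d_SEIS-05 = 186.21 km.
Circle about each station: (x − 212.9)² + (y + 111.2)² = 410.71²; (x − 139.6)² + (y + 27.6)² = 307.59²; (x + 169.7)² + (y + 90.7)² = 186.21².
Subtracting pairs of circle equations eliminates x²+y² and gives linear equations (the radical axes):
-146.6 x + 167.2 y = 36629.17
-765.2 x + 41.0 y = 113341.27
Solving the 2×2 system: x ≈ -143.1, y ≈ 93.6 km.
Check against SEIS-03 (with the unrounded x, y): √((x − 212.9)²+(y + 111.2)²) = 410.71 ≈ 410.71 km. ✓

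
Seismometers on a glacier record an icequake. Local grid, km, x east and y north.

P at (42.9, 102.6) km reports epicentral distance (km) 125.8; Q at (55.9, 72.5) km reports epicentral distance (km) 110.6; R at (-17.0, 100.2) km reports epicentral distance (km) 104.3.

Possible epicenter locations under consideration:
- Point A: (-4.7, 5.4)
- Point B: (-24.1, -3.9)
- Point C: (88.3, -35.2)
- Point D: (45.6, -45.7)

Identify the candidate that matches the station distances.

Point B

For each candidate, compare |candidate − station| to the reported distance:
Point A: residuals P 17.6, Q 20.2, R 8.7 → max 20.2 km
Point B: residuals P 0.0, Q 0.0, R 0.0 → max 0.0 km
Point C: residuals P 19.3, Q 1.9, R 67.2 → max 67.2 km
Point D: residuals P 22.5, Q 8.0, R 54.5 → max 54.5 km
Only Point B has all residuals ≈ 0.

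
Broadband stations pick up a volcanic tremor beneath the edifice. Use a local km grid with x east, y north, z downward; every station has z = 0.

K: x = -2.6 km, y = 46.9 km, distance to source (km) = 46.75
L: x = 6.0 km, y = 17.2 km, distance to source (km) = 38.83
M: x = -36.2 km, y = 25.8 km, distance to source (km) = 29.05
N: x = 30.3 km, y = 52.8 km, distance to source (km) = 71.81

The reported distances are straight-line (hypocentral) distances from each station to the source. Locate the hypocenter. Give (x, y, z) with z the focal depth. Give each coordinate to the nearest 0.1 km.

x ≈ -24.7 km, y ≈ 13.0 km, depth ≈ 23.4 km

Each station gives a sphere (x−x_i)² + (y−y_i)² + z² = d_i² (stations at z=0).
Subtracting the K sphere from L and M: z² cancels, leaving linear equations in x and y:
17.2 x − 59.4 y = -1196.74
-67.2 x − 42.2 y = 1111.37
Solving: x ≈ -24.699, y ≈ 12.995 km (keep extra digits for the depth step; rounded: -24.7, 13.0).
Then from the K sphere: z² = 46.75² − (x + 2.6)² − (y − 46.9)² with x = -24.699, y = 12.995, so z ≈ 23.402 ≈ 23.4 km.
Check against N (with the unrounded solution): distance 71.81 ≈ 71.81 km. ✓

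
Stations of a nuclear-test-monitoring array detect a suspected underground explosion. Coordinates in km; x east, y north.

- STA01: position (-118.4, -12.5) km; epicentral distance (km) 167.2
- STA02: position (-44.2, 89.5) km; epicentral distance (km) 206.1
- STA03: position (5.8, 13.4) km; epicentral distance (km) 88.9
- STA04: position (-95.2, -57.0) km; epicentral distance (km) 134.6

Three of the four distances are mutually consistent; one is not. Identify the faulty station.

Solve using three stations at a time. Using STA01, STA03, STA04 (subtract circle equations pairwise → linear system) gives (x, y) ≈ (39.0, -69.3).
Distances from that point to each station vs reported:
  STA01: calculated 167.3 vs reported 167.2 → residual 0.1 km
  STA02: calculated 179.3 vs reported 206.1 → residual 26.8 km
  STA03: calculated 89.1 vs reported 88.9 → residual 0.2 km
  STA04: calculated 134.7 vs reported 134.6 → residual 0.1 km
STA01, STA03, STA04 are mutually consistent (residuals ≈ 0); STA02 is off by 26.8 km.

STA02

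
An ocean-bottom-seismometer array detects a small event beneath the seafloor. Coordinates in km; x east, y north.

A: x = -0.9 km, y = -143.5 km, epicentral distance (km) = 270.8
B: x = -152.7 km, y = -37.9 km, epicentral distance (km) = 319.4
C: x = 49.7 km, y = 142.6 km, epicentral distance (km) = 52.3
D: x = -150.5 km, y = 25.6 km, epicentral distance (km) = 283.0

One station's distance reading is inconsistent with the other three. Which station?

Solve using three stations at a time. Using B, C, D (subtract circle equations pairwise → linear system) gives (x, y) ≈ (99.7, 157.8).
Distances from that point to each station vs reported:
  A: calculated 317.7 vs reported 270.8 → residual 46.9 km
  B: calculated 319.4 vs reported 319.4 → residual 0.0 km
  C: calculated 52.3 vs reported 52.3 → residual 0.0 km
  D: calculated 283.0 vs reported 283.0 → residual 0.0 km
B, C, D are mutually consistent (residuals ≈ 0); A is off by 46.9 km.

A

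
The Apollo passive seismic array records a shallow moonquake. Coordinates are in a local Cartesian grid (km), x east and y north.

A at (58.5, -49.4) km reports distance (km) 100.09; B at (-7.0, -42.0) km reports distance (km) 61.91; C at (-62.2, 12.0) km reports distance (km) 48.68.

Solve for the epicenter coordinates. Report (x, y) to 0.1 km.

-14.1 km east, 19.5 km north

Circle about each station: (x − 58.5)² + (y + 49.4)² = 100.09²; (x + 7.0)² + (y + 42.0)² = 61.91²; (x + 62.2)² + (y − 12.0)² = 48.68².
Subtracting the A equation from the B and C equations removes the quadratic terms:
-131.0 x + 14.8 y = 2135.55
-241.4 x + 122.8 y = 5798.50
Solving the 2×2 system: x ≈ -14.1, y ≈ 19.5 km.
Check against A (with the unrounded x, y): √((x − 58.5)²+(y + 49.4)²) = 100.09 ≈ 100.09 km. ✓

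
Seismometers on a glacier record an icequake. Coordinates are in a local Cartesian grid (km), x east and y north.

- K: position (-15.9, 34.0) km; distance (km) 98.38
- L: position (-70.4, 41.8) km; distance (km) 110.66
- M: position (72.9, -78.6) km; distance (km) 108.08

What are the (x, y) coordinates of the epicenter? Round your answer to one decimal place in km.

-34.0 km east, -62.7 km north

Circle about each station: (x + 15.9)² + (y − 34.0)² = 98.38²; (x + 70.4)² + (y − 41.8)² = 110.66²; (x − 72.9)² + (y + 78.6)² = 108.08².
Subtracting pairs of circle equations eliminates x²+y² and gives linear equations (the radical axes):
-109.0 x + 15.6 y = 2727.58
177.6 x − 225.2 y = 8080.90
Solving the 2×2 system: x ≈ -34.0, y ≈ -62.7 km.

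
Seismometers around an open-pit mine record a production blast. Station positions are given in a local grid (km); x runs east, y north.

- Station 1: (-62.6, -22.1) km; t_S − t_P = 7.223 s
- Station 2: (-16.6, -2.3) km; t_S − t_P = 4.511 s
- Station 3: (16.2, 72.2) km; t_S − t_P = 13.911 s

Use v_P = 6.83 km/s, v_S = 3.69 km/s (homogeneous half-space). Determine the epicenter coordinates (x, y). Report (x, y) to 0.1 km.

Distance from S−P lag: d = Δt · v_P v_S / (v_P − v_S) = Δt · (6.83·3.69)/(6.83−3.69) ≈ 8.0263·Δt.
So d_Station 1 = 57.97, d_Station 2 = 36.21, d_Station 3 = 111.65 km.
Circle about each station: (x + 62.6)² + (y + 22.1)² = 57.97²; (x + 16.6)² + (y + 2.3)² = 36.21²; (x − 16.2)² + (y − 72.2)² = 111.65².
Subtracting pairs of circle equations eliminates x²+y² and gives linear equations (the radical axes):
92.0 x + 39.6 y = -2076.96
157.6 x + 188.6 y = -8037.09
Solving the 2×2 system: x ≈ -6.6, y ≈ -37.1 km.

x ≈ -6.6 km, y ≈ -37.1 km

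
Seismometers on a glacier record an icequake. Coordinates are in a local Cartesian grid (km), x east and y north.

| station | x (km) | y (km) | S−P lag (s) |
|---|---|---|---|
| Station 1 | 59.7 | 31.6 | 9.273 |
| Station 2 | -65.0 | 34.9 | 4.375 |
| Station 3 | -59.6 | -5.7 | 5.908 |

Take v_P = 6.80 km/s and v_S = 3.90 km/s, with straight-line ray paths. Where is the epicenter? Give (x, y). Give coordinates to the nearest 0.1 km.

Distance from S−P lag: d = Δt · v_P v_S / (v_P − v_S) = Δt · (6.80·3.90)/(6.80−3.90) ≈ 9.1448·Δt.
So d_Station 1 = 84.80, d_Station 2 = 40.01, d_Station 3 = 54.03 km.
Circle about each station: (x − 59.7)² + (y − 31.6)² = 84.80²; (x + 65.0)² + (y − 34.9)² = 40.01²; (x + 59.6)² + (y + 5.7)² = 54.03².
Subtracting the Station 1 equation from the Station 2 and Station 3 equations removes the quadratic terms:
-249.4 x + 6.6 y = 6470.60
-238.6 x − 74.6 y = 3293.80
Solving the 2×2 system: x ≈ -25.0, y ≈ 35.8 km.

-25.0 km east, 35.8 km north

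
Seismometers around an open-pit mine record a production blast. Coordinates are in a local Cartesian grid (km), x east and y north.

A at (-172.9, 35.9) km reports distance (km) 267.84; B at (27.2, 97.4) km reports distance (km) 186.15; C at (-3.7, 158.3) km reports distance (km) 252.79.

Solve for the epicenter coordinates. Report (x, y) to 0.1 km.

Circle about each station: (x + 172.9)² + (y − 35.9)² = 267.84²; (x − 27.2)² + (y − 97.4)² = 186.15²; (x + 3.7)² + (y − 158.3)² = 252.79².
Subtracting pairs of circle equations eliminates x²+y² and gives linear equations (the radical axes):
400.2 x + 123.0 y = 16129.82
338.4 x + 244.8 y = 1724.84
Solving the 2×2 system: x ≈ 66.3, y ≈ -84.6 km.

66.3 km east, -84.6 km north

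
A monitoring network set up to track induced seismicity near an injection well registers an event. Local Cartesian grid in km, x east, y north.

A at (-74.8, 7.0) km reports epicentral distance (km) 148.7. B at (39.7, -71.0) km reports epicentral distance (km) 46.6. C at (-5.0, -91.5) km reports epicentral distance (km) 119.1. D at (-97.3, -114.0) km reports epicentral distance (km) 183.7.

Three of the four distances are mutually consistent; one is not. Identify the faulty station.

Solve using three stations at a time. Using A, B, D (subtract circle equations pairwise → linear system) gives (x, y) ≈ (68.1, -34.1).
Distances from that point to each station vs reported:
  A: calculated 148.7 vs reported 148.7 → residual 0.0 km
  B: calculated 46.6 vs reported 46.6 → residual 0.0 km
  C: calculated 92.9 vs reported 119.1 → residual 26.2 km
  D: calculated 183.7 vs reported 183.7 → residual 0.0 km
A, B, D are mutually consistent (residuals ≈ 0); C is off by 26.2 km.

C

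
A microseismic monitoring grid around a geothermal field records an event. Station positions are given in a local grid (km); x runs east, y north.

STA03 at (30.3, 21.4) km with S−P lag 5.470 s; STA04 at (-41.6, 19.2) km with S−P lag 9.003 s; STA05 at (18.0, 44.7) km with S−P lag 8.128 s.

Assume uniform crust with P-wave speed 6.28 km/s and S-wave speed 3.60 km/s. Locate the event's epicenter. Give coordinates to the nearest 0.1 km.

x ≈ 21.0 km, y ≈ -23.8 km

Distance from S−P lag: d = Δt · v_P v_S / (v_P − v_S) = Δt · (6.28·3.60)/(6.28−3.60) ≈ 8.4358·Δt.
So d_STA03 = 46.14, d_STA04 = 75.95, d_STA05 = 68.57 km.
Circle about each station: (x − 30.3)² + (y − 21.4)² = 46.14²; (x + 41.6)² + (y − 19.2)² = 75.95²; (x − 18.0)² + (y − 44.7)² = 68.57².
Subtracting pairs of circle equations eliminates x²+y² and gives linear equations (the radical axes):
-143.8 x − 4.4 y = -2916.35
-24.6 x + 46.6 y = -1626.91
Solving the 2×2 system: x ≈ 21.0, y ≈ -23.8 km.
Check against STA03 (with the unrounded x, y): √((x − 30.3)²+(y − 21.4)²) = 46.17 ≈ 46.14 km. ✓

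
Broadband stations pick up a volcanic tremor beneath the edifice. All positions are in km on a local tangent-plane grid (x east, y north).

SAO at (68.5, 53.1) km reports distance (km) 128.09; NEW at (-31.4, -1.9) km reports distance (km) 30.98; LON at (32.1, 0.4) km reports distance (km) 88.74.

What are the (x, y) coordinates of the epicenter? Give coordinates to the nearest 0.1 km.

Circle about each station: (x − 68.5)² + (y − 53.1)² = 128.09²; (x + 31.4)² + (y + 1.9)² = 30.98²; (x − 32.1)² + (y − 0.4)² = 88.74².
Subtracting pairs of circle equations eliminates x²+y² and gives linear equations (the radical axes):
-199.8 x − 110.0 y = 8925.00
-72.8 x − 105.4 y = 2050.97
Solving the 2×2 system: x ≈ -54.8, y ≈ 18.4 km.
Check against SAO (with the unrounded x, y): √((x − 68.5)²+(y − 53.1)²) = 128.09 ≈ 128.09 km. ✓

-54.8 km east, 18.4 km north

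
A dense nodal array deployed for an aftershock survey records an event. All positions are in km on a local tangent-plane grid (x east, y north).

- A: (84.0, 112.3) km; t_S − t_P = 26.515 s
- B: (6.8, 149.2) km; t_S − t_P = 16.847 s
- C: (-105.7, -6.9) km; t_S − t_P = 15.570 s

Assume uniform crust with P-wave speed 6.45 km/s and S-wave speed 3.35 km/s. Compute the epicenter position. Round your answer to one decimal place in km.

(-100.5, 101.5)

Distance from S−P lag: d = Δt · v_P v_S / (v_P − v_S) = Δt · (6.45·3.35)/(6.45−3.35) ≈ 6.9702·Δt.
So d_A = 184.81, d_B = 117.43, d_C = 108.53 km.
Circle about each station: (x − 84.0)² + (y − 112.3)² = 184.81²; (x − 6.8)² + (y − 149.2)² = 117.43²; (x + 105.7)² + (y + 6.9)² = 108.53².
Subtracting the A equation from the B and C equations removes the quadratic terms:
-154.4 x + 73.8 y = 23004.52
-379.4 x − 238.4 y = 13928.79
Solving the 2×2 system: x ≈ -100.5, y ≈ 101.5 km.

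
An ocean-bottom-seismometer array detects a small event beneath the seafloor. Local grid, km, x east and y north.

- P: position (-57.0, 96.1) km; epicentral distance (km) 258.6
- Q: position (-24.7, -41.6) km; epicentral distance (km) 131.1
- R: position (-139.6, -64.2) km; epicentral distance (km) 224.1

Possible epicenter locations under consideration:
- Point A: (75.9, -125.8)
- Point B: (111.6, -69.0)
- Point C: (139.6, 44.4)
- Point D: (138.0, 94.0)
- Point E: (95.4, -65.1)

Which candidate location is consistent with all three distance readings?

Point A

For each candidate, compare |candidate − station| to the reported distance:
Point A: residuals P 0.1, Q 0.1, R 0.0 → max 0.1 km
Point B: residuals P 22.6, Q 7.9, R 27.1 → max 27.1 km
Point C: residuals P 55.3, Q 54.3, R 75.5 → max 75.5 km
Point D: residuals P 63.6, Q 80.7, R 95.4 → max 95.4 km
Point E: residuals P 36.8, Q 8.7, R 10.9 → max 36.8 km
Only Point A has all residuals ≈ 0.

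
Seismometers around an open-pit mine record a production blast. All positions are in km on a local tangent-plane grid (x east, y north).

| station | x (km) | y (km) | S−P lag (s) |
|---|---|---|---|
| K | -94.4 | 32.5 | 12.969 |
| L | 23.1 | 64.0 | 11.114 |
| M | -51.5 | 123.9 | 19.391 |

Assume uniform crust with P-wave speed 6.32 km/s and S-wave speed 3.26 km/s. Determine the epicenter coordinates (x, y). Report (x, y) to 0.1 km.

-13.8 km east, -1.1 km north

Distance from S−P lag: d = Δt · v_P v_S / (v_P − v_S) = Δt · (6.32·3.26)/(6.32−3.26) ≈ 6.7331·Δt.
So d_K = 87.32, d_L = 74.83, d_M = 130.56 km.
Circle about each station: (x + 94.4)² + (y − 32.5)² = 87.32²; (x − 23.1)² + (y − 64.0)² = 74.83²; (x + 51.5)² + (y − 123.9)² = 130.56².
Subtracting the K equation from the L and M equations removes the quadratic terms:
235.0 x + 63.0 y = -3312.75
85.8 x + 182.8 y = -1385.28
Solving the 2×2 system: x ≈ -13.8, y ≈ -1.1 km.
Check against K (with the unrounded x, y): √((x + 94.4)²+(y − 32.5)²) = 87.32 ≈ 87.32 km. ✓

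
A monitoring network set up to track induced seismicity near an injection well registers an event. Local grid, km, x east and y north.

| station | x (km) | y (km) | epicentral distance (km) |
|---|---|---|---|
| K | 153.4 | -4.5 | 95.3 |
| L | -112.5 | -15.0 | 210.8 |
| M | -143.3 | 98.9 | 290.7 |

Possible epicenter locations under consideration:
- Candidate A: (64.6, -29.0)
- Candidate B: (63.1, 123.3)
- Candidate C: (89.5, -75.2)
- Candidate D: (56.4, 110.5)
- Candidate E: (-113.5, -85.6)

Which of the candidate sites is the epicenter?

Candidate C

For each candidate, compare |candidate − station| to the reported distance:
Candidate A: residuals K 3.2, L 33.1, M 46.6 → max 46.6 km
Candidate B: residuals K 61.2, L 12.7, M 82.9 → max 82.9 km
Candidate C: residuals K 0.0, L 0.0, M 0.0 → max 0.0 km
Candidate D: residuals K 55.1, L 0.4, M 90.7 → max 90.7 km
Candidate E: residuals K 183.6, L 140.2, M 103.8 → max 183.6 km
Only Candidate C has all residuals ≈ 0.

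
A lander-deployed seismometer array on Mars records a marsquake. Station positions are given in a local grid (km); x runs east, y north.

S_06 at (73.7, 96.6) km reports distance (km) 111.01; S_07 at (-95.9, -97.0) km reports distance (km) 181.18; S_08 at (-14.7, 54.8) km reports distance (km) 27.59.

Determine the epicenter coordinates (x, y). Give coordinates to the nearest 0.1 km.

x ≈ -34.9 km, y ≈ 73.6 km

Circle about each station: (x − 73.7)² + (y − 96.6)² = 111.01²; (x + 95.9)² + (y + 97.0)² = 181.18²; (x + 14.7)² + (y − 54.8)² = 27.59².
Subtracting the S_06 equation from the S_07 and S_08 equations removes the quadratic terms:
-339.2 x − 387.2 y = -16660.41
-176.8 x − 83.6 y = 17.89
Solving the 2×2 system: x ≈ -34.9, y ≈ 73.6 km.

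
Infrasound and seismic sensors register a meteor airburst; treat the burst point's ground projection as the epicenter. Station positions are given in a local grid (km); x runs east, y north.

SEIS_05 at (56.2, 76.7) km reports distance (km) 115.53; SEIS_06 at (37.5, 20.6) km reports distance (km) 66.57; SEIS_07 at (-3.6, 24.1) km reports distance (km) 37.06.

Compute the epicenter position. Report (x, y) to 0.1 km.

(-22.8, -7.6)

Circle about each station: (x − 56.2)² + (y − 76.7)² = 115.53²; (x − 37.5)² + (y − 20.6)² = 66.57²; (x + 3.6)² + (y − 24.1)² = 37.06².
Subtracting pairs of circle equations eliminates x²+y² and gives linear equations (the radical axes):
-37.4 x − 112.2 y = 1704.90
-119.6 x − 105.2 y = 3526.18
Solving the 2×2 system: x ≈ -22.8, y ≈ -7.6 km.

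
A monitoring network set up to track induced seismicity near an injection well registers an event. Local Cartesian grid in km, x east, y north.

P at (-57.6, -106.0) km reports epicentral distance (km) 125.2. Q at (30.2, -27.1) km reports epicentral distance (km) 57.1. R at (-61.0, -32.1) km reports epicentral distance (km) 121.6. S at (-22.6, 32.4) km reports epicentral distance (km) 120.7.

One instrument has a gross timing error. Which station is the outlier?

Q

Solve using three stations at a time. Using P, R, S (subtract circle equations pairwise → linear system) gives (x, y) ≈ (58.1, -57.6).
Distances from that point to each station vs reported:
  P: calculated 125.4 vs reported 125.2 → residual 0.2 km
  Q: calculated 41.4 vs reported 57.1 → residual 15.7 km
  R: calculated 121.8 vs reported 121.6 → residual 0.2 km
  S: calculated 120.9 vs reported 120.7 → residual 0.2 km
P, R, S are mutually consistent (residuals ≈ 0); Q is off by 15.7 km.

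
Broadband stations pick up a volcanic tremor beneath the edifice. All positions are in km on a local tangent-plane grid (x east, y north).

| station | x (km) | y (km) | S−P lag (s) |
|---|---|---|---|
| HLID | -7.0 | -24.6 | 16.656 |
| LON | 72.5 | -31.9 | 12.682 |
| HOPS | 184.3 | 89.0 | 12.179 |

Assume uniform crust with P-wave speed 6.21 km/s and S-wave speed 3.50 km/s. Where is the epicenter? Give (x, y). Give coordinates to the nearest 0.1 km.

Distance from S−P lag: d = Δt · v_P v_S / (v_P − v_S) = Δt · (6.21·3.50)/(6.21−3.50) ≈ 8.0203·Δt.
So d_HLID = 133.59, d_LON = 101.71, d_HOPS = 97.68 km.
Circle about each station: (x + 7.0)² + (y + 24.6)² = 133.59²; (x − 72.5)² + (y + 31.9)² = 101.71²; (x − 184.3)² + (y − 89.0)² = 97.68².
Subtracting pairs of circle equations eliminates x²+y² and gives linear equations (the radical axes):
159.0 x − 14.6 y = 13121.06
382.6 x + 227.2 y = 49538.24
Solving the 2×2 system: x ≈ 88.8, y ≈ 68.5 km.
Check against HLID (with the unrounded x, y): √((x + 7.0)²+(y + 24.6)²) = 133.58 ≈ 133.59 km. ✓

(88.8, 68.5)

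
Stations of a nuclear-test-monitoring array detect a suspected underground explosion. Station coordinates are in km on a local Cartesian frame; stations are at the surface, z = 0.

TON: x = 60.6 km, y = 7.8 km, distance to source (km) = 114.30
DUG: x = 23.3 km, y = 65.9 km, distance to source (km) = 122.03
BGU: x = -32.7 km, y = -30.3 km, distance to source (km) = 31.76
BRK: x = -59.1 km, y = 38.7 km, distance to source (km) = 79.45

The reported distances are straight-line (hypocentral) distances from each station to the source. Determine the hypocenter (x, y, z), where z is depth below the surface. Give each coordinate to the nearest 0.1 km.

(-41.9, -32.7, 30.3)

Each station gives a sphere (x−x_i)² + (y−y_i)² + z² = d_i² (stations at z=0).
Subtracting the TON sphere from DUG and BGU: z² cancels, leaving linear equations in x and y:
-74.6 x + 116.2 y = -674.33
-186.6 x − 76.2 y = 10309.97
Solving: x ≈ -41.898, y ≈ -32.701 km (keep extra digits for the depth step; rounded: -41.9, -32.7).
Then from the TON sphere: z² = 114.30² − (x − 60.6)² − (y − 7.8)² with x = -41.898, y = -32.701, so z ≈ 30.304 ≈ 30.3 km.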